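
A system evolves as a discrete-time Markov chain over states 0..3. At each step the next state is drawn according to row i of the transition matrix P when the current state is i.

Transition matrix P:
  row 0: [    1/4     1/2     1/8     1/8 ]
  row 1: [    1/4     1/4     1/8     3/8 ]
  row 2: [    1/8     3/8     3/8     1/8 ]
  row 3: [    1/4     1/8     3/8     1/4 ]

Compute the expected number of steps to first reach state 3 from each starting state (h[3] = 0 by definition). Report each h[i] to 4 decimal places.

h = [4.5283, 3.6226, 4.6792, 0.0000]

First-step conditioning: h[3] = 0; for i ≠ 3, h[i] = 1 + Σ_k P[i][k]·h[k].
  h[0] = 1 + 1/4·h[0] + 1/2·h[1] + 1/8·h[2]
  h[1] = 1 + 1/4·h[0] + 1/4·h[1] + 1/8·h[2]
  h[2] = 1 + 1/8·h[0] + 3/8·h[1] + 3/8·h[2]
Solving the 3×3 linear system over states ≠ 3 gives exactly h = [240/53, 192/53, 248/53, 0] (h[3] = 0 is the target).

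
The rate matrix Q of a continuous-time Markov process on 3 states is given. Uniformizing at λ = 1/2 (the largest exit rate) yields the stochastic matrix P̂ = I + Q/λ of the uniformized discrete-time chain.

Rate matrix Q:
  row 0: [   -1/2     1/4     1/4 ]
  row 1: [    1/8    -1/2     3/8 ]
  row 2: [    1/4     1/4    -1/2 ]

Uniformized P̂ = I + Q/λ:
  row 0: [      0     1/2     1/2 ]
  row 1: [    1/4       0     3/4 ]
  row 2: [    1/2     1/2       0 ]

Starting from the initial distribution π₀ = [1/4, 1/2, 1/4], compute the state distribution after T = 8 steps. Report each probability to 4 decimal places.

t=0: π = [0.2500, 0.5000, 0.2500]
t=1: π = [0.2500, 0.2500, 0.5000]
t=2: π = [0.3125, 0.3750, 0.3125]
t=3: π = [0.2500, 0.3125, 0.4375]
t=4: π = [0.2969, 0.3438, 0.3594]
t=5: π = [0.2656, 0.3281, 0.4063]
t=6: π = [0.2852, 0.3359, 0.3789]
t=7: π = [0.2734, 0.3320, 0.3945]
t=8: π = [0.2803, 0.3340, 0.3857]

π = [0.2803, 0.3340, 0.3857]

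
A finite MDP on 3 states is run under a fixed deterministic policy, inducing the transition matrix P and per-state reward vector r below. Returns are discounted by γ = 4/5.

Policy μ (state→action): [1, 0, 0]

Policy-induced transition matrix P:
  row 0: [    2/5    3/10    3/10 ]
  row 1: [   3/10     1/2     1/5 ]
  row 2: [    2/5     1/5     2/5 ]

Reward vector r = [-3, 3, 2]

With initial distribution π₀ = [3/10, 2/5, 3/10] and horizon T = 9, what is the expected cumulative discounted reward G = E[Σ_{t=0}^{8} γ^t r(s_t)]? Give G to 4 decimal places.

t=0: π = [0.3000, 0.4000, 0.3000], E[r] = 0.9000, γ^t·E[r] = 0.900000, running G = 0.900000
t=1: π = [0.3600, 0.3500, 0.2900], E[r] = 0.5500, γ^t·E[r] = 0.440000, running G = 1.340000
t=2: π = [0.3650, 0.3410, 0.2940], E[r] = 0.5160, γ^t·E[r] = 0.330240, running G = 1.670240
t=3: π = [0.3659, 0.3388, 0.2953], E[r] = 0.5093, γ^t·E[r] = 0.260762, running G = 1.931002
t=4: π = [0.3661, 0.3382, 0.2957], E[r] = 0.5076, γ^t·E[r] = 0.207925, running G = 2.138927
t=5: π = [0.3662, 0.3381, 0.2957], E[r] = 0.5072, γ^t·E[r] = 0.166198, running G = 2.305125
t=6: π = [0.3662, 0.3380, 0.2958], E[r] = 0.5071, γ^t·E[r] = 0.132929, running G = 2.438053
t=7: π = [0.3662, 0.3380, 0.2958], E[r] = 0.5071, γ^t·E[r] = 0.106337, running G = 2.544390
t=8: π = [0.3662, 0.3380, 0.2958], E[r] = 0.5070, γ^t·E[r] = 0.085068, running G = 2.629458

G = 2.6295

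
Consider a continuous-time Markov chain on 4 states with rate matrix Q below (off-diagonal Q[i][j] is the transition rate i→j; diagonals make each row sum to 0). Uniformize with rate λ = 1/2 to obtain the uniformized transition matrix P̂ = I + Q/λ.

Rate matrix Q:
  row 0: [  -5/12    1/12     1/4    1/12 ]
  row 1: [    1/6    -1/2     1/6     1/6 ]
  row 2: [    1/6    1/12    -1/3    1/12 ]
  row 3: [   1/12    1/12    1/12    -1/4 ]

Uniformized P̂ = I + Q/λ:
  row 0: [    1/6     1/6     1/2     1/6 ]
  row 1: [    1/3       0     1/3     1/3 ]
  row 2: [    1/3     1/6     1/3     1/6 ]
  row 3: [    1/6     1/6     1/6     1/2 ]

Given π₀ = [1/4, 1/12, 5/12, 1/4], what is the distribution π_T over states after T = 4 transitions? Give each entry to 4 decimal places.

π = [0.2452, 0.1428, 0.3270, 0.2850]

t=0: π = [0.2500, 0.0833, 0.4167, 0.2500]
t=1: π = [0.2500, 0.1528, 0.3333, 0.2639]
t=2: π = [0.2477, 0.1412, 0.3310, 0.2801]
t=3: π = [0.2454, 0.1431, 0.3279, 0.2836]
t=4: π = [0.2452, 0.1428, 0.3270, 0.2850]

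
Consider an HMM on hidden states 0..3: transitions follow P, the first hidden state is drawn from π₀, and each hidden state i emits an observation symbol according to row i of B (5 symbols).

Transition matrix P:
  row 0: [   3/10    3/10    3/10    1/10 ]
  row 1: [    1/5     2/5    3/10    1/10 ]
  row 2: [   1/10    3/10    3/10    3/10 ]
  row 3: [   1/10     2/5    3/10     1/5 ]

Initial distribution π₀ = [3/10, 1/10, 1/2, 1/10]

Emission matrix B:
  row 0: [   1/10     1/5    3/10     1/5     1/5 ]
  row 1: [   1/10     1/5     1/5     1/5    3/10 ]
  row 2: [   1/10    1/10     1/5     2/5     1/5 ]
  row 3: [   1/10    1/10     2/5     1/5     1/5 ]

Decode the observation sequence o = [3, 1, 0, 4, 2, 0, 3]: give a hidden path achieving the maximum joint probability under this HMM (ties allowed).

t=0: δ = [6.000e-02, 2.000e-02, 2.000e-01, 2.000e-02]  (obs o_0=3)
t=1: δ = [4.000e-03, 1.200e-02, 6.000e-03, 6.000e-03]  ψ = [2, 2, 2, 2]  (obs o_1=1)
t=2: δ = [2.400e-04, 4.800e-04, 3.600e-04, 1.800e-04]  ψ = [1, 1, 1, 2]  (obs o_2=0)
t=3: δ = [1.920e-05, 5.760e-05, 2.880e-05, 2.160e-05]  ψ = [1, 1, 1, 2]  (obs o_3=4)
t=4: δ = [3.456e-06, 4.608e-06, 3.456e-06, 3.456e-06]  ψ = [1, 1, 1, 2]  (obs o_4=2)
t=5: δ = [1.037e-07, 1.843e-07, 1.382e-07, 1.037e-07]  ψ = [0, 1, 1, 2]  (obs o_5=0)
t=6: δ = [7.373e-09, 1.475e-08, 2.212e-08, 8.294e-09]  ψ = [1, 1, 1, 2]  (obs o_6=3)
backtrack: best end state = 2; path = [2, 1, 1, 1, 1, 1, 2]

path = [2, 1, 1, 1, 1, 1, 2]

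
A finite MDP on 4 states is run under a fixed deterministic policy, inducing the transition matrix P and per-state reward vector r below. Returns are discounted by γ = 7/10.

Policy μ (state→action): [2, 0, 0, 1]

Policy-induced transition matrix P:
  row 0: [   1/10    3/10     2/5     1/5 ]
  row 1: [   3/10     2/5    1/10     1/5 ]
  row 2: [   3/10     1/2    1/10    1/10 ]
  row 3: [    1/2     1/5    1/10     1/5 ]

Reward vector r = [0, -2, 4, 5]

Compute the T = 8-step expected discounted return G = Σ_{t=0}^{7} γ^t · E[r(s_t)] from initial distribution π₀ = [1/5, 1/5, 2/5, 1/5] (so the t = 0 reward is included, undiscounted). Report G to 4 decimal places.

G = 4.0386

t=0: π = [0.2000, 0.2000, 0.4000, 0.2000], E[r] = 2.2000, γ^t·E[r] = 2.200000, running G = 2.200000
t=1: π = [0.3000, 0.3800, 0.1600, 0.1600], E[r] = 0.6800, γ^t·E[r] = 0.476000, running G = 2.676000
t=2: π = [0.2720, 0.3540, 0.1900, 0.1840], E[r] = 0.9720, γ^t·E[r] = 0.476280, running G = 3.152280
t=3: π = [0.2824, 0.3550, 0.1816, 0.1810], E[r] = 0.9214, γ^t·E[r] = 0.316040, running G = 3.468320
t=4: π = [0.2797, 0.3537, 0.1847, 0.1818], E[r] = 0.9406, γ^t·E[r] = 0.225848, running G = 3.694168
t=5: π = [0.2804, 0.3541, 0.1839, 0.1815], E[r] = 0.9350, γ^t·E[r] = 0.157152, running G = 3.851320
t=6: π = [0.2802, 0.3540, 0.1841, 0.1816], E[r] = 0.9365, γ^t·E[r] = 0.110174, running G = 3.961494
t=7: π = [0.2803, 0.3541, 0.1841, 0.1816], E[r] = 0.9361, γ^t·E[r] = 0.077089, running G = 4.038583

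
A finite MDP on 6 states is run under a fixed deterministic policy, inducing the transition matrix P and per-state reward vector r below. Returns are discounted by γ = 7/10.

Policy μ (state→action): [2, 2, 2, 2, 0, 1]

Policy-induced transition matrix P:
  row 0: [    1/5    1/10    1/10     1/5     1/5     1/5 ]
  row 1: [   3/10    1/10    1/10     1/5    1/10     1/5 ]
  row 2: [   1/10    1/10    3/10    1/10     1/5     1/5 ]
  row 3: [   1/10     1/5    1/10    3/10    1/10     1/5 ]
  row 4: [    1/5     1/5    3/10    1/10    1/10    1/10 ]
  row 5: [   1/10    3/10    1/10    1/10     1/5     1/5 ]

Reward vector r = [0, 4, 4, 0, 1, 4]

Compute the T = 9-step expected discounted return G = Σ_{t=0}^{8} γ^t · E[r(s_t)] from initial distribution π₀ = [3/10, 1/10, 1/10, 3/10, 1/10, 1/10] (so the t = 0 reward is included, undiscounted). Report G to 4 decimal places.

G = 6.0964

t=0: π = [0.3000, 0.1000, 0.1000, 0.3000, 0.1000, 0.1000], E[r] = 1.3000, γ^t·E[r] = 1.300000, running G = 1.300000
t=1: π = [0.1600, 0.1600, 0.1400, 0.2000, 0.1500, 0.1900], E[r] = 2.1100, γ^t·E[r] = 1.477000, running G = 2.777000
t=2: π = [0.1630, 0.1730, 0.1580, 0.1720, 0.1490, 0.1850], E[r] = 2.2130, γ^t·E[r] = 1.084370, running G = 3.861370
t=3: π = [0.1658, 0.1691, 0.1614, 0.1680, 0.1506, 0.1851], E[r] = 2.2130, γ^t·E[r] = 0.759059, running G = 4.620429
t=4: π = [0.1655, 0.1689, 0.1624, 0.1671, 0.1512, 0.1849], E[r] = 2.2161, γ^t·E[r] = 0.532088, running G = 5.152517
t=5: π = [0.1654, 0.1688, 0.1627, 0.1669, 0.1513, 0.1849], E[r] = 2.2170, γ^t·E[r] = 0.372606, running G = 5.525123
t=6: π = [0.1654, 0.1688, 0.1628, 0.1668, 0.1513, 0.1849], E[r] = 2.2172, γ^t·E[r] = 0.260846, running G = 5.785969
t=7: π = [0.1654, 0.1688, 0.1628, 0.1668, 0.1513, 0.1849], E[r] = 2.2172, γ^t·E[r] = 0.182597, running G = 5.968566
t=8: π = [0.1654, 0.1688, 0.1628, 0.1668, 0.1513, 0.1849], E[r] = 2.2172, γ^t·E[r] = 0.127819, running G = 6.096385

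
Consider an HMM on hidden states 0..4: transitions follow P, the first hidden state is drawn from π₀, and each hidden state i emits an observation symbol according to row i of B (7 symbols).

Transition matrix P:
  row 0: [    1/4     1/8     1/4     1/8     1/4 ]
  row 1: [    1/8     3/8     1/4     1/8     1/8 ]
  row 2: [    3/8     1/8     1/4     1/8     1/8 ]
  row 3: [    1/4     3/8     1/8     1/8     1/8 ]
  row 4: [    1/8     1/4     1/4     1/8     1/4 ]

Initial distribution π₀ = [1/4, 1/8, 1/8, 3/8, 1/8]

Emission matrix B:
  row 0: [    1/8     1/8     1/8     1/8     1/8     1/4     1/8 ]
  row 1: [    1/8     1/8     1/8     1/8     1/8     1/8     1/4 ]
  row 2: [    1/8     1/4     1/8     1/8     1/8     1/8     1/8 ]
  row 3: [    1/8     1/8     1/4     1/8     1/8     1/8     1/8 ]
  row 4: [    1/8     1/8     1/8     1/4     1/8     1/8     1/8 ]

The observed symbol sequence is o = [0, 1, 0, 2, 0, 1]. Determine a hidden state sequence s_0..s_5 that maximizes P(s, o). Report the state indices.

t=0: δ = [3.125e-02, 1.562e-02, 1.562e-02, 4.688e-02, 1.562e-02]  (obs o_0=0)
t=1: δ = [1.465e-03, 2.197e-03, 1.953e-03, 7.324e-04, 9.766e-04]  ψ = [3, 3, 0, 3, 0]  (obs o_1=1)
t=2: δ = [9.155e-05, 1.030e-04, 6.866e-05, 3.433e-05, 4.578e-05]  ψ = [2, 1, 1, 1, 0]  (obs o_2=0)
t=3: δ = [3.219e-06, 4.828e-06, 3.219e-06, 3.219e-06, 2.861e-06]  ψ = [2, 1, 1, 1, 0]  (obs o_3=2)
t=4: δ = [1.509e-07, 2.263e-07, 1.509e-07, 7.544e-08, 1.006e-07]  ψ = [2, 1, 1, 1, 0]  (obs o_4=0)
t=5: δ = [7.072e-09, 1.061e-08, 1.414e-08, 3.536e-09, 4.715e-09]  ψ = [2, 1, 1, 1, 0]  (obs o_5=1)
backtrack: best end state = 2; path = [3, 1, 1, 1, 1, 2]

path = [3, 1, 1, 1, 1, 2]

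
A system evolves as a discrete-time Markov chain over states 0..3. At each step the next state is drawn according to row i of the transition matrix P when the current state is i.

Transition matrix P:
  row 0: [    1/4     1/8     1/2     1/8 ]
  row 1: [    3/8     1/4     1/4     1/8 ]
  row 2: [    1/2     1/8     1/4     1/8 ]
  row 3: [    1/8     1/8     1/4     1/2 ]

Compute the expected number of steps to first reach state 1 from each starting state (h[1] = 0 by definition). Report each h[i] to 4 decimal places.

h = [8.0000, 0.0000, 8.0000, 8.0000]

First-step conditioning: h[1] = 0; for i ≠ 1, h[i] = 1 + Σ_k P[i][k]·h[k].
  h[0] = 1 + 1/4·h[0] + 1/2·h[2] + 1/8·h[3]
  h[2] = 1 + 1/2·h[0] + 1/4·h[2] + 1/8·h[3]
  h[3] = 1 + 1/8·h[0] + 1/4·h[2] + 1/2·h[3]
Solving the 3×3 linear system over states ≠ 1 gives exactly h = [8, 0, 8, 8] (h[1] = 0 is the target).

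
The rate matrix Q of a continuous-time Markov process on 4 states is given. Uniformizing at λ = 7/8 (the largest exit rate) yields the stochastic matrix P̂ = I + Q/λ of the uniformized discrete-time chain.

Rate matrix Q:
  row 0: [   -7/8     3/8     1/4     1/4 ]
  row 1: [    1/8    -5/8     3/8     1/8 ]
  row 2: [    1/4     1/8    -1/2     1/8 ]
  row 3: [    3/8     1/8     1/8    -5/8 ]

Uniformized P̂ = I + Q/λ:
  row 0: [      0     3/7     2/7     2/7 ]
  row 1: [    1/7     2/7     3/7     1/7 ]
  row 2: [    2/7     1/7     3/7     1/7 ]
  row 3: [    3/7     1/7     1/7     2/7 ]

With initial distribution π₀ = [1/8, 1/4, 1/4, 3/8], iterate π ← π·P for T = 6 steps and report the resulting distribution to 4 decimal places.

t=0: π = [0.1250, 0.2500, 0.2500, 0.3750]
t=1: π = [0.2679, 0.2143, 0.3036, 0.2143]
t=2: π = [0.2092, 0.2500, 0.3291, 0.2117]
t=3: π = [0.2205, 0.2383, 0.3382, 0.2030]
t=4: π = [0.2177, 0.2399, 0.3391, 0.2034]
t=5: π = [0.2183, 0.2393, 0.3394, 0.2030]
t=6: π = [0.2182, 0.2394, 0.3394, 0.2030]

π = [0.2182, 0.2394, 0.3394, 0.2030]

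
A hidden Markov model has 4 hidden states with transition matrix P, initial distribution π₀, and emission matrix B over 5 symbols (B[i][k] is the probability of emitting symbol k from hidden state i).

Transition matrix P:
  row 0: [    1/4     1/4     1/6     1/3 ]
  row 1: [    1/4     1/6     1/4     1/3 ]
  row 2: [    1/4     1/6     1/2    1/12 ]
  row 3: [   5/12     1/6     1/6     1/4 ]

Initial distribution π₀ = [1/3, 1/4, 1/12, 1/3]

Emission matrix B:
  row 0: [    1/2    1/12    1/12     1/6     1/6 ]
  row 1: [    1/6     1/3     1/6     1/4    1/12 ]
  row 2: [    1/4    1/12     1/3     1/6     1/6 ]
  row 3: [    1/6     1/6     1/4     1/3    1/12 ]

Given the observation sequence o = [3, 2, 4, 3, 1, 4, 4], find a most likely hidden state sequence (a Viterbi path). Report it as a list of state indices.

path = [3, 2, 2, 2, 2, 2, 2]

t=0: δ = [5.556e-02, 6.250e-02, 1.389e-02, 1.111e-01]  (obs o_0=3)
t=1: δ = [3.858e-03, 3.086e-03, 6.173e-03, 6.944e-03]  ψ = [3, 3, 3, 3]  (obs o_1=2)
t=2: δ = [4.823e-04, 9.645e-05, 5.144e-04, 1.447e-04]  ψ = [3, 3, 2, 3]  (obs o_2=4)
t=3: δ = [2.143e-05, 3.014e-05, 4.287e-05, 5.358e-05]  ψ = [2, 0, 2, 0]  (obs o_3=3)
t=4: δ = [1.861e-06, 2.977e-06, 1.786e-06, 2.233e-06]  ψ = [3, 3, 2, 3]  (obs o_4=1)
t=5: δ = [1.550e-07, 4.135e-08, 1.488e-07, 8.269e-08]  ψ = [3, 1, 2, 1]  (obs o_5=4)
t=6: δ = [6.460e-09, 3.230e-09, 1.240e-08, 4.307e-09]  ψ = [0, 0, 2, 0]  (obs o_6=4)
backtrack: best end state = 2; path = [3, 2, 2, 2, 2, 2, 2]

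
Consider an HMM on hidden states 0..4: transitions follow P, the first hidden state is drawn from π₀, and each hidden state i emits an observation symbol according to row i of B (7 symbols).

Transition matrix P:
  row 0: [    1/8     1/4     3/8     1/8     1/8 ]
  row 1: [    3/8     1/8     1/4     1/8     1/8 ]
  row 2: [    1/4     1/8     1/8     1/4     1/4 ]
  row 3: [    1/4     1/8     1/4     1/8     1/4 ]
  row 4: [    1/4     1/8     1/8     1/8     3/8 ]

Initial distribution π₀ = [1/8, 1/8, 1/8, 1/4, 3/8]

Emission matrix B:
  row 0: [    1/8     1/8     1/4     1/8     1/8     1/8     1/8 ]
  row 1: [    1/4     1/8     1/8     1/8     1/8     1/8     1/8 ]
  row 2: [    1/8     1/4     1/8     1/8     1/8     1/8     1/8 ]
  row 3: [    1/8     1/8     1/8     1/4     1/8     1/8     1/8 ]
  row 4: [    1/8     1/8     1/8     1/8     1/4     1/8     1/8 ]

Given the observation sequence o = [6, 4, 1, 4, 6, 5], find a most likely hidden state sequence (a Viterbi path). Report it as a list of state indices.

t=0: δ = [1.562e-02, 1.562e-02, 1.562e-02, 3.125e-02, 4.688e-02]  (obs o_0=6)
t=1: δ = [1.465e-03, 7.324e-04, 9.766e-04, 7.324e-04, 4.395e-03]  ψ = [4, 4, 3, 4, 4]  (obs o_1=4)
t=2: δ = [1.373e-04, 6.866e-05, 1.373e-04, 6.866e-05, 2.060e-04]  ψ = [4, 4, 0, 4, 4]  (obs o_2=1)
t=3: δ = [6.437e-06, 4.292e-06, 6.437e-06, 4.292e-06, 1.931e-05]  ψ = [4, 0, 0, 2, 4]  (obs o_3=4)
t=4: δ = [6.035e-07, 3.017e-07, 3.017e-07, 3.017e-07, 9.052e-07]  ψ = [4, 4, 0, 4, 4]  (obs o_4=6)
t=5: δ = [2.829e-08, 1.886e-08, 2.829e-08, 1.414e-08, 4.243e-08]  ψ = [4, 0, 0, 4, 4]  (obs o_5=5)
backtrack: best end state = 4; path = [4, 4, 4, 4, 4, 4]

path = [4, 4, 4, 4, 4, 4]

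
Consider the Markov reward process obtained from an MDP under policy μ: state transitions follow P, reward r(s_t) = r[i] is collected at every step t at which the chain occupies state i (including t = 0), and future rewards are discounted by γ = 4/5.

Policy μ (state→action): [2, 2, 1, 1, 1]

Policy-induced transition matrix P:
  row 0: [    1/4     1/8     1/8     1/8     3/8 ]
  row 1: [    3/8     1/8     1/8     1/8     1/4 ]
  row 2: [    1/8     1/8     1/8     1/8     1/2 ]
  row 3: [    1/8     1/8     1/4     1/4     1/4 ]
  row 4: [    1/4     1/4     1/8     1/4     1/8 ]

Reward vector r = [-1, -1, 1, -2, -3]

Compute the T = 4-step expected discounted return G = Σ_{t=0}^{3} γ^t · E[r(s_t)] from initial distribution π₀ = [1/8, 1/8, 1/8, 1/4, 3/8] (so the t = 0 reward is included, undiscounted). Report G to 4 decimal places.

t=0: π = [0.1250, 0.1250, 0.1250, 0.2500, 0.3750], E[r] = -1.7500, γ^t·E[r] = -1.750000, running G = -1.750000
t=1: π = [0.2188, 0.1719, 0.1563, 0.2031, 0.2500], E[r] = -1.3906, γ^t·E[r] = -1.112500, running G = -2.862500
t=2: π = [0.2266, 0.1563, 0.1504, 0.1816, 0.2852], E[r] = -1.4512, γ^t·E[r] = -0.928750, running G = -3.791250
t=3: π = [0.2280, 0.1606, 0.1477, 0.1833, 0.2803], E[r] = -1.4485, γ^t·E[r] = -0.741625, running G = -4.532875

G = -4.5329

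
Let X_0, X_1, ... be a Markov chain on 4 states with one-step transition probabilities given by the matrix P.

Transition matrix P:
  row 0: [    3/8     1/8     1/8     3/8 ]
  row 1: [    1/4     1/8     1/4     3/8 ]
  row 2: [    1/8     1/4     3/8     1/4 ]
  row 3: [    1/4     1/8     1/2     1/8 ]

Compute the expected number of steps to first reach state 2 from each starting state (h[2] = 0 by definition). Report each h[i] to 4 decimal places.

First-step conditioning: h[2] = 0; for i ≠ 2, h[i] = 1 + Σ_k P[i][k]·h[k].
  h[0] = 1 + 3/8·h[0] + 1/8·h[1] + 3/8·h[3]
  h[1] = 1 + 1/4·h[0] + 1/8·h[1] + 3/8·h[3]
  h[3] = 1 + 1/4·h[0] + 1/8·h[1] + 1/8·h[3]
Solving the 3×3 linear system over states ≠ 2 gives exactly h = [320/81, 280/81, 0, 224/81] (h[2] = 0 is the target).

h = [3.9506, 3.4568, 0.0000, 2.7654]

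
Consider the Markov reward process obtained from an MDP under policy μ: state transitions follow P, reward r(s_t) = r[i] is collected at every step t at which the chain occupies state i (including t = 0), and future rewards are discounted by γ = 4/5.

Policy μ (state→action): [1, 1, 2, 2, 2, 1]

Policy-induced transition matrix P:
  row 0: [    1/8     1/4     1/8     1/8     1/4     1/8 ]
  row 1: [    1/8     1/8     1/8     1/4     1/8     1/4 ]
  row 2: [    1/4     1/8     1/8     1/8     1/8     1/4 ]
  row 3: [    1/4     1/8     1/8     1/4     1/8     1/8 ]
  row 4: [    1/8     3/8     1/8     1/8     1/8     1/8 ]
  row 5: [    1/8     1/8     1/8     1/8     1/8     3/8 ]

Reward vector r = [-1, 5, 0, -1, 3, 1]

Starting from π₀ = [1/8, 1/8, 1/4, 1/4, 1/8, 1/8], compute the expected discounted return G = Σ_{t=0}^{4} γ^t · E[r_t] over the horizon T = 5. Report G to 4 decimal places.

G = 3.5831

t=0: π = [0.1250, 0.1250, 0.2500, 0.2500, 0.1250, 0.1250], E[r] = 0.7500, γ^t·E[r] = 0.750000, running G = 0.750000
t=1: π = [0.1875, 0.1719, 0.1250, 0.1719, 0.1406, 0.2031], E[r] = 1.1250, γ^t·E[r] = 0.900000, running G = 1.650000
t=2: π = [0.1621, 0.1836, 0.1250, 0.1680, 0.1484, 0.2129], E[r] = 1.2461, γ^t·E[r] = 0.797500, running G = 2.447500
t=3: π = [0.1616, 0.1824, 0.1250, 0.1689, 0.1453, 0.2168], E[r] = 1.2339, γ^t·E[r] = 0.631750, running G = 3.079250
t=4: π = [0.1617, 0.1815, 0.1250, 0.1689, 0.1452, 0.2176], E[r] = 1.2302, γ^t·E[r] = 0.503875, running G = 3.583125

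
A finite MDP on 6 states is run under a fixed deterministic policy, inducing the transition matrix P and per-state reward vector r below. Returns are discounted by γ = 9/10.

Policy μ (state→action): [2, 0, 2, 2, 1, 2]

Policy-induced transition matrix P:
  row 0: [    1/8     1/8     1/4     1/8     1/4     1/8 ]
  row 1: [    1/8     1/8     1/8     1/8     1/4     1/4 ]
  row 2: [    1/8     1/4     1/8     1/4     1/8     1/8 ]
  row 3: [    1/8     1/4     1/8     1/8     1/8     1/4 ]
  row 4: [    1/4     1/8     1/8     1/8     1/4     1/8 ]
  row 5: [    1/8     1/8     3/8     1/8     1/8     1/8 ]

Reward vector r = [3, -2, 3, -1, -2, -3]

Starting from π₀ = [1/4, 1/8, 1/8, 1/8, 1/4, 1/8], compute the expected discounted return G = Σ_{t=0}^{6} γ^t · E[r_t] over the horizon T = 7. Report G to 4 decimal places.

G = -1.5499

t=0: π = [0.2500, 0.1250, 0.1250, 0.1250, 0.2500, 0.1250], E[r] = -0.1250, γ^t·E[r] = -0.125000, running G = -0.125000
t=1: π = [0.1563, 0.1563, 0.1875, 0.1406, 0.2031, 0.1563], E[r] = -0.2969, γ^t·E[r] = -0.267188, running G = -0.392188
t=2: π = [0.1504, 0.1660, 0.1836, 0.1484, 0.1895, 0.1621], E[r] = -0.3438, γ^t·E[r] = -0.278438, running G = -0.670625
t=3: π = [0.1487, 0.1665, 0.1843, 0.1479, 0.1882, 0.1643], E[r] = -0.3513, γ^t·E[r] = -0.256111, running G = -0.926736
t=4: π = [0.1485, 0.1665, 0.1847, 0.1480, 0.1879, 0.1643], E[r] = -0.3503, γ^t·E[r] = -0.229839, running G = -1.156575
t=5: π = [0.1485, 0.1666, 0.1846, 0.1481, 0.1879, 0.1643], E[r] = -0.3506, γ^t·E[r] = -0.207008, running G = -1.363584
t=6: π = [0.1485, 0.1666, 0.1846, 0.1481, 0.1879, 0.1643], E[r] = -0.3506, γ^t·E[r] = -0.186336, running G = -1.549919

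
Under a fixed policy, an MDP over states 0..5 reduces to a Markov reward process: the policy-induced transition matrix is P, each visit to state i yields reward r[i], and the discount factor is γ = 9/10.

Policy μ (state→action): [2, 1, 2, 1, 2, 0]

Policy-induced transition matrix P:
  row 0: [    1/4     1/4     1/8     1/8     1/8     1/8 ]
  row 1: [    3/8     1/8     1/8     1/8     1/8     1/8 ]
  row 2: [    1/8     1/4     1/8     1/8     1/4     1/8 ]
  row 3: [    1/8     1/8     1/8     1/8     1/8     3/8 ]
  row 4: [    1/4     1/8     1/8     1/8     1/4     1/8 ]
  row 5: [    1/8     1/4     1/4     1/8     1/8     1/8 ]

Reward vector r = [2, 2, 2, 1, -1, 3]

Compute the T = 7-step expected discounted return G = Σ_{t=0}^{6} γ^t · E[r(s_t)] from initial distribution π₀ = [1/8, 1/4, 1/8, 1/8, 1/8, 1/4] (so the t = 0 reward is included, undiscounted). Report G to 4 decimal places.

G = 8.2654

t=0: π = [0.1250, 0.2500, 0.1250, 0.1250, 0.1250, 0.2500], E[r] = 1.7500, γ^t·E[r] = 1.750000, running G = 1.750000
t=1: π = [0.2188, 0.1875, 0.1563, 0.1250, 0.1563, 0.1563], E[r] = 1.5625, γ^t·E[r] = 1.406250, running G = 3.156250
t=2: π = [0.2188, 0.1914, 0.1445, 0.1250, 0.1641, 0.1563], E[r] = 1.5391, γ^t·E[r] = 1.246641, running G = 4.402891
t=3: π = [0.2207, 0.1899, 0.1445, 0.1250, 0.1636, 0.1563], E[r] = 1.5405, γ^t·E[r] = 1.123044, running G = 5.525935
t=4: π = [0.2205, 0.1902, 0.1445, 0.1250, 0.1635, 0.1563], E[r] = 1.5407, γ^t·E[r] = 1.010860, running G = 6.536795
t=5: π = [0.2206, 0.1902, 0.1445, 0.1250, 0.1635, 0.1563], E[r] = 1.5407, γ^t·E[r] = 0.909788, running G = 7.446583
t=6: π = [0.2205, 0.1902, 0.1445, 0.1250, 0.1635, 0.1563], E[r] = 1.5407, γ^t·E[r] = 0.818810, running G = 8.265393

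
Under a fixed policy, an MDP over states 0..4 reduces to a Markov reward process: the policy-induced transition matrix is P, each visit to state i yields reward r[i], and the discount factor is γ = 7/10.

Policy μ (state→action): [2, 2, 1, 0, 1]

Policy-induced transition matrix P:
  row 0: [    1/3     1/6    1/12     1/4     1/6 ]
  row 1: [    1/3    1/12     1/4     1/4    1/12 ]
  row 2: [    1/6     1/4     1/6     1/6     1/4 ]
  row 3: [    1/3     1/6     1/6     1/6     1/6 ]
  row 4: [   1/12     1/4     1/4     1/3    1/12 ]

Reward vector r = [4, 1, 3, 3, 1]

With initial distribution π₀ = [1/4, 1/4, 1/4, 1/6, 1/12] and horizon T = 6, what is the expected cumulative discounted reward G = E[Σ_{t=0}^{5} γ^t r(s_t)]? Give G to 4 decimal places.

t=0: π = [0.2500, 0.2500, 0.2500, 0.1667, 0.0833], E[r] = 2.5833, γ^t·E[r] = 2.583333, running G = 2.583333
t=1: π = [0.2708, 0.1736, 0.1736, 0.2222, 0.1597], E[r] = 2.6042, γ^t·E[r] = 1.822917, running G = 4.406250
t=2: π = [0.2645, 0.1800, 0.1719, 0.2303, 0.1534], E[r] = 2.5978, γ^t·E[r] = 1.272922, running G = 5.679172
t=3: π = [0.2663, 0.1788, 0.1724, 0.2293, 0.1532], E[r] = 2.6024, γ^t·E[r] = 0.892617, running G = 6.571790
t=4: π = [0.2663, 0.1789, 0.1721, 0.2293, 0.1534], E[r] = 2.6018, γ^t·E[r] = 0.624681, running G = 7.196470
t=5: π = [0.2663, 0.1789, 0.1722, 0.2293, 0.1533], E[r] = 2.6019, γ^t·E[r] = 0.437300, running G = 7.633770

G = 7.6338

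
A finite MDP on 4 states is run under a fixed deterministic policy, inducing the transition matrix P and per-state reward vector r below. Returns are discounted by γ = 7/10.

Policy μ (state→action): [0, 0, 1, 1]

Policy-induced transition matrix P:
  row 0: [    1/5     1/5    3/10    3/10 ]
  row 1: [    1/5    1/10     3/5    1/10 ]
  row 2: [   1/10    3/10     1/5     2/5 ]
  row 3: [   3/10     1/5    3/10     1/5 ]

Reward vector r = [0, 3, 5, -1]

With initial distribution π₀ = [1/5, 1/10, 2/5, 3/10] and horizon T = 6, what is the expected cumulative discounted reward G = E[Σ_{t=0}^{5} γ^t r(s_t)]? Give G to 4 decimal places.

t=0: π = [0.2000, 0.1000, 0.4000, 0.3000], E[r] = 2.0000, γ^t·E[r] = 2.000000, running G = 2.000000
t=1: π = [0.1900, 0.2300, 0.2900, 0.2900], E[r] = 1.8500, γ^t·E[r] = 1.295000, running G = 3.295000
t=2: π = [0.2000, 0.2060, 0.3400, 0.2540], E[r] = 2.0640, γ^t·E[r] = 1.011360, running G = 4.306360
t=3: π = [0.1914, 0.2134, 0.3278, 0.2674], E[r] = 2.0118, γ^t·E[r] = 0.690047, running G = 4.996407
t=4: π = [0.1940, 0.2114, 0.3312, 0.2634], E[r] = 2.0272, γ^t·E[r] = 0.486721, running G = 5.483129
t=5: π = [0.1932, 0.2120, 0.3303, 0.2645], E[r] = 2.0230, γ^t·E[r] = 0.340002, running G = 5.823131

G = 5.8231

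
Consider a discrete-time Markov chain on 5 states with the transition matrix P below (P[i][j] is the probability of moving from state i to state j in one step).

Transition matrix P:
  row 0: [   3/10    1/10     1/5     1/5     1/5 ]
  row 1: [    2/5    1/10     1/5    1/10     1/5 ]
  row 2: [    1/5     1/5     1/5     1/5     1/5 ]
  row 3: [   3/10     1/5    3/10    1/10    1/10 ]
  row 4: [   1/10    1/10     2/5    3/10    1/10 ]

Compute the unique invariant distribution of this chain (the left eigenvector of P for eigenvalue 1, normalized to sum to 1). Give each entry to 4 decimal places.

π = [0.2562, 0.1435, 0.2514, 0.1838, 0.1651]

Balance equations π_j = Σ_i π_i·P[i][j]:
  π_0 = 3/10·π_0 + 2/5·π_1 + 1/5·π_2 + 3/10·π_3 + 1/10·π_4
  π_1 = 1/10·π_0 + 1/10·π_1 + 1/5·π_2 + 1/5·π_3 + 1/10·π_4
  π_2 = 1/5·π_0 + 1/5·π_1 + 1/5·π_2 + 3/10·π_3 + 2/5·π_4
  π_3 = 1/5·π_0 + 1/10·π_1 + 1/5·π_2 + 1/10·π_3 + 3/10·π_4
  normalize: π_0 + π_1 + π_2 + π_3 + π_4 = 1
Solving the linear system gives exactly π = [3156/12319, 1768/12319, 3097/12319, 2264/12319, 2034/12319].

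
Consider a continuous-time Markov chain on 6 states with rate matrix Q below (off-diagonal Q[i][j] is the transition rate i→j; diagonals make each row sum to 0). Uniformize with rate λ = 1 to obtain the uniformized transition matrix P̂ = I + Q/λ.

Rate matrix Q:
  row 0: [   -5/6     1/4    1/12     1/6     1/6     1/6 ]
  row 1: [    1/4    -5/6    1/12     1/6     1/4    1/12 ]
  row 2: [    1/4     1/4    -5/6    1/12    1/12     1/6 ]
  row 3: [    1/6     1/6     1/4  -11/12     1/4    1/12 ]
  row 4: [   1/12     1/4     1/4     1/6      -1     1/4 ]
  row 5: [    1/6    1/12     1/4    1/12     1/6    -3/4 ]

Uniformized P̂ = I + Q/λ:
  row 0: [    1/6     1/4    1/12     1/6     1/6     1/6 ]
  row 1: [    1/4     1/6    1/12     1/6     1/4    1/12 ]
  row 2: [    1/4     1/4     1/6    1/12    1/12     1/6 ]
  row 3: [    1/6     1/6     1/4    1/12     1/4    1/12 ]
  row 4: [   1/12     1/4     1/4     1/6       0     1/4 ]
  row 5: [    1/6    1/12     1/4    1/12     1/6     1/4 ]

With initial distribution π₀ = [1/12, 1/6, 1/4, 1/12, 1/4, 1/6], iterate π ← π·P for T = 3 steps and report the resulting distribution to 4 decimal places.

π = [0.1838, 0.1960, 0.1722, 0.1282, 0.1527, 0.1670]

t=0: π = [0.0833, 0.1667, 0.2500, 0.0833, 0.2500, 0.1667]
t=1: π = [0.1806, 0.2014, 0.1875, 0.1250, 0.1250, 0.1806]
t=2: π = [0.1887, 0.1927, 0.1707, 0.1256, 0.1574, 0.1649]
t=3: π = [0.1838, 0.1960, 0.1722, 0.1282, 0.1527, 0.1670]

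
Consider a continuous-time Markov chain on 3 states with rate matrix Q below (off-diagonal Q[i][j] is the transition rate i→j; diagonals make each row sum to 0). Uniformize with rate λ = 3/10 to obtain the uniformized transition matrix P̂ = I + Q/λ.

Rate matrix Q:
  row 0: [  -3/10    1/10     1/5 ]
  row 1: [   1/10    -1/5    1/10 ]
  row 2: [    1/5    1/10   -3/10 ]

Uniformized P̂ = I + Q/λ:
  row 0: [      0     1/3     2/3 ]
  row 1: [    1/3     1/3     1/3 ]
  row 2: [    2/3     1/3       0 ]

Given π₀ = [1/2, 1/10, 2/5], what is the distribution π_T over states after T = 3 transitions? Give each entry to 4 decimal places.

t=0: π = [0.5000, 0.1000, 0.4000]
t=1: π = [0.3000, 0.3333, 0.3667]
t=2: π = [0.3556, 0.3333, 0.3111]
t=3: π = [0.3185, 0.3333, 0.3481]

π = [0.3185, 0.3333, 0.3481]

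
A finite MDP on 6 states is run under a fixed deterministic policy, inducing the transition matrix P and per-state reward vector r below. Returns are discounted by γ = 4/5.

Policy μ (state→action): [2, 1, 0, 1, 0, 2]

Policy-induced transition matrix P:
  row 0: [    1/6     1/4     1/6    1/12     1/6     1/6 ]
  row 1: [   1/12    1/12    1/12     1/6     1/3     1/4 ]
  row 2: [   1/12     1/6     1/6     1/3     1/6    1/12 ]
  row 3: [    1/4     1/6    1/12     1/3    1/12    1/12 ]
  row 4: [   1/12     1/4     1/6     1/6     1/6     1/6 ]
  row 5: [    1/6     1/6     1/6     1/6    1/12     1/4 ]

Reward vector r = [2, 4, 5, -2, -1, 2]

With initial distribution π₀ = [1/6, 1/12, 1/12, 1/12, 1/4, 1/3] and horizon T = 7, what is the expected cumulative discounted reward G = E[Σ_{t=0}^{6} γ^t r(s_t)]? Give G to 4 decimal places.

t=0: π = [0.1667, 0.0833, 0.0833, 0.0833, 0.2500, 0.3333], E[r] = 1.3333, γ^t·E[r] = 1.333333, running G = 1.333333
t=1: π = [0.1389, 0.1944, 0.1528, 0.1806, 0.1458, 0.1875], E[r] = 1.6875, γ^t·E[r] = 1.350000, running G = 2.683333
t=2: π = [0.1406, 0.1742, 0.1354, 0.2106, 0.1684, 0.1707], E[r] = 1.4068, γ^t·E[r] = 0.900370, running G = 3.583704
t=3: π = [0.1444, 0.1779, 0.1346, 0.2126, 0.1639, 0.1666], E[r] = 1.4173, γ^t·E[r] = 0.725679, running G = 4.309383
t=4: π = [0.1447, 0.1775, 0.1341, 0.2125, 0.1647, 0.1664], E[r] = 1.4133, γ^t·E[r] = 0.578872, running G = 4.888255
t=5: π = [0.1447, 0.1777, 0.1342, 0.2124, 0.1647, 0.1664], E[r] = 1.4142, γ^t·E[r] = 0.463420, running G = 5.351676
t=6: π = [0.1447, 0.1776, 0.1342, 0.2124, 0.1647, 0.1665], E[r] = 1.4142, γ^t·E[r] = 0.370719, running G = 5.722395

G = 5.7224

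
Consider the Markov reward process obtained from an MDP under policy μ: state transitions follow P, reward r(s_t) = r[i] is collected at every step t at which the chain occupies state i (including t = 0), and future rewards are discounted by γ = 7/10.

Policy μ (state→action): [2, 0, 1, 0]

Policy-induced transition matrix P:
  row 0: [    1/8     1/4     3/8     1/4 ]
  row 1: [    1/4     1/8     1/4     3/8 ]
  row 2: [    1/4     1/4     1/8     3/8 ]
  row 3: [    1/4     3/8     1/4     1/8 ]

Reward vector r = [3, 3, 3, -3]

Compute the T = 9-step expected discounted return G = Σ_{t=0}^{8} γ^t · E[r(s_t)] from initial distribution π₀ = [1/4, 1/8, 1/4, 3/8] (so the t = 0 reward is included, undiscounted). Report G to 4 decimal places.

t=0: π = [0.2500, 0.1250, 0.2500, 0.3750], E[r] = 0.7500, γ^t·E[r] = 0.750000, running G = 0.750000
t=1: π = [0.2188, 0.2813, 0.2500, 0.2500], E[r] = 1.5000, γ^t·E[r] = 1.050000, running G = 1.800000
t=2: π = [0.2227, 0.2461, 0.2461, 0.2852], E[r] = 1.2891, γ^t·E[r] = 0.631641, running G = 2.431641
t=3: π = [0.2222, 0.2549, 0.2471, 0.2759], E[r] = 1.3447, γ^t·E[r] = 0.461241, running G = 2.892882
t=4: π = [0.2222, 0.2526, 0.2469, 0.2783], E[r] = 1.3304, γ^t·E[r] = 0.319440, running G = 3.212322
t=5: π = [0.2222, 0.2532, 0.2469, 0.2777], E[r] = 1.3341, γ^t·E[r] = 0.224216, running G = 3.436537
t=6: π = [0.2222, 0.2531, 0.2469, 0.2778], E[r] = 1.3332, γ^t·E[r] = 0.156844, running G = 3.593381
t=7: π = [0.2222, 0.2531, 0.2469, 0.2778], E[r] = 1.3334, γ^t·E[r] = 0.109809, running G = 3.703190
t=8: π = [0.2222, 0.2531, 0.2469, 0.2778], E[r] = 1.3333, γ^t·E[r] = 0.076863, running G = 3.780054

G = 3.7801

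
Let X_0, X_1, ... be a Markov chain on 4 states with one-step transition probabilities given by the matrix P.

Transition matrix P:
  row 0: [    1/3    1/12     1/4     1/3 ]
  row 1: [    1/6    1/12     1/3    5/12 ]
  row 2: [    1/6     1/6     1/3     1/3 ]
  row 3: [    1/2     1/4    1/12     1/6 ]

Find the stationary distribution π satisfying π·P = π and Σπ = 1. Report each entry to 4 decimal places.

π = [0.3186, 0.1521, 0.2326, 0.2966]

Balance equations π_j = Σ_i π_i·P[i][j]:
  π_0 = 1/3·π_0 + 1/6·π_1 + 1/6·π_2 + 1/2·π_3
  π_1 = 1/12·π_0 + 1/12·π_1 + 1/6·π_2 + 1/4·π_3
  π_2 = 1/4·π_0 + 1/3·π_1 + 1/3·π_2 + 1/12·π_3
  normalize: π_0 + π_1 + π_2 + π_3 = 1
Solving the linear system gives exactly π = [289/907, 138/907, 211/907, 269/907].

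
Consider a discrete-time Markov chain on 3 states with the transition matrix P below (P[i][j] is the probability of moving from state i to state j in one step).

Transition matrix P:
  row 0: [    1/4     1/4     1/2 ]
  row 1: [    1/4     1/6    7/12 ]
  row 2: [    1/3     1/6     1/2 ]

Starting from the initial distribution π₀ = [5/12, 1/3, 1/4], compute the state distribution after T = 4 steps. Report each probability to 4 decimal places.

π = [0.2930, 0.1911, 0.5159]

t=0: π = [0.4167, 0.3333, 0.2500]
t=1: π = [0.2708, 0.2014, 0.5278]
t=2: π = [0.2940, 0.1892, 0.5168]
t=3: π = [0.2931, 0.1912, 0.5158]
t=4: π = [0.2930, 0.1911, 0.5159]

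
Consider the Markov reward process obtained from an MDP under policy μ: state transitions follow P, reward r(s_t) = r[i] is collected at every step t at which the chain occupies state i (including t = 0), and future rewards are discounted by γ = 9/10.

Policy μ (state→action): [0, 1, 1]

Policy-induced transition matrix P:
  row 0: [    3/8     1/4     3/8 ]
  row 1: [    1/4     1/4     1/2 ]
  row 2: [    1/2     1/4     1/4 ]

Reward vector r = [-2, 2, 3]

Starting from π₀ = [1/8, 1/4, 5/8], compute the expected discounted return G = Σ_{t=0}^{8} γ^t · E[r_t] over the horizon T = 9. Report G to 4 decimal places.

G = 6.1207

t=0: π = [0.1250, 0.2500, 0.6250], E[r] = 2.1250, γ^t·E[r] = 2.125000, running G = 2.125000
t=1: π = [0.4219, 0.2500, 0.3281], E[r] = 0.6406, γ^t·E[r] = 0.576563, running G = 2.701563
t=2: π = [0.3848, 0.2500, 0.3652], E[r] = 0.8262, γ^t·E[r] = 0.669199, running G = 3.370762
t=3: π = [0.3894, 0.2500, 0.3606], E[r] = 0.8030, γ^t·E[r] = 0.585371, running G = 3.956133
t=4: π = [0.3888, 0.2500, 0.3612], E[r] = 0.8059, γ^t·E[r] = 0.528736, running G = 4.484869
t=5: π = [0.3889, 0.2500, 0.3611], E[r] = 0.8055, γ^t·E[r] = 0.475649, running G = 4.960518
t=6: π = [0.3889, 0.2500, 0.3611], E[r] = 0.8056, γ^t·E[r] = 0.428108, running G = 5.388626
t=7: π = [0.3889, 0.2500, 0.3611], E[r] = 0.8056, γ^t·E[r] = 0.385294, running G = 5.773920
t=8: π = [0.3889, 0.2500, 0.3611], E[r] = 0.8056, γ^t·E[r] = 0.346765, running G = 6.120686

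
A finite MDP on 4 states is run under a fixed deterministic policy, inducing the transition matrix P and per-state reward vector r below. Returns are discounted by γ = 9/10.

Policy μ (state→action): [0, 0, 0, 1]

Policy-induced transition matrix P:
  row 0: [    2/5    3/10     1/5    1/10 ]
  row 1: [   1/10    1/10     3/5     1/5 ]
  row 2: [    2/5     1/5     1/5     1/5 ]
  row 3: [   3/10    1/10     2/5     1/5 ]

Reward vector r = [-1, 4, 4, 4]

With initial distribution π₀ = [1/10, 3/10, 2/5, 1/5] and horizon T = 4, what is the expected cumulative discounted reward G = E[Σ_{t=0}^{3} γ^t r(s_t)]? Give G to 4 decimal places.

G = 9.4188

t=0: π = [0.1000, 0.3000, 0.4000, 0.2000], E[r] = 3.5000, γ^t·E[r] = 3.500000, running G = 3.500000
t=1: π = [0.2900, 0.1600, 0.3600, 0.1900], E[r] = 2.5500, γ^t·E[r] = 2.295000, running G = 5.795000
t=2: π = [0.3330, 0.1940, 0.3020, 0.1710], E[r] = 2.3350, γ^t·E[r] = 1.891350, running G = 7.686350
t=3: π = [0.3247, 0.1968, 0.3118, 0.1667], E[r] = 2.3765, γ^t·E[r] = 1.732469, running G = 9.418819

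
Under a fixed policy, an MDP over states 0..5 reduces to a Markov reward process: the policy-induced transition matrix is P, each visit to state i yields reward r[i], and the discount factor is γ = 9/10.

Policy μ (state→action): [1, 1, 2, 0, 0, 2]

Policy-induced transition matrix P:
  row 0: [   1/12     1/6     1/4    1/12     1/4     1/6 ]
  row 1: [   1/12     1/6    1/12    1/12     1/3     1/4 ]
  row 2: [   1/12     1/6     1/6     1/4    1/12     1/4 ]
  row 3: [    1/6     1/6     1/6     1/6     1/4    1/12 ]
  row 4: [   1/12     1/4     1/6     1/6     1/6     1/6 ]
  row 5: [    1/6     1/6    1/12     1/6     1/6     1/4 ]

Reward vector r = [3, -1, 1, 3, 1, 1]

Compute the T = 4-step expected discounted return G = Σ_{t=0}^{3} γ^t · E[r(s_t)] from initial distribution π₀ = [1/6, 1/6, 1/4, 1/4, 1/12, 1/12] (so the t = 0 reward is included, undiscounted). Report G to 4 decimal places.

G = 4.3721

t=0: π = [0.1667, 0.1667, 0.2500, 0.2500, 0.0833, 0.0833], E[r] = 1.5000, γ^t·E[r] = 1.500000, running G = 1.500000
t=1: π = [0.1111, 0.1736, 0.1597, 0.1597, 0.2083, 0.1875], E[r] = 1.1944, γ^t·E[r] = 1.075000, running G = 2.575000
t=2: π = [0.1123, 0.1840, 0.1458, 0.1563, 0.2049, 0.1968], E[r] = 1.1690, γ^t·E[r] = 0.946875, running G = 3.521875
t=3: π = [0.1128, 0.1837, 0.1443, 0.1541, 0.2076, 0.1975], E[r] = 1.1663, γ^t·E[r] = 0.850219, running G = 4.372094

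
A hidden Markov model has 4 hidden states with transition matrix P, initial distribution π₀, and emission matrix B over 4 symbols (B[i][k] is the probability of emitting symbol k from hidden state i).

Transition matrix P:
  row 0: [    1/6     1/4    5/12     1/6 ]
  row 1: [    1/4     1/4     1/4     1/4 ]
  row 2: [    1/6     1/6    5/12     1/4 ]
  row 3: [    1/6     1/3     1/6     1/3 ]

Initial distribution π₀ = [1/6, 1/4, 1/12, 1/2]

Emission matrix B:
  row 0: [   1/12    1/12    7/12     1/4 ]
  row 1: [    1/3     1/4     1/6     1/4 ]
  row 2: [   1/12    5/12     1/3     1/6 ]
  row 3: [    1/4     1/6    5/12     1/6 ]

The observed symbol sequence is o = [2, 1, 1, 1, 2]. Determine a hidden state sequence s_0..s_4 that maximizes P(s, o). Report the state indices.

t=0: δ = [9.722e-02, 4.167e-02, 2.778e-02, 2.083e-01]  (obs o_0=2)
t=1: δ = [2.894e-03, 1.736e-02, 1.688e-02, 1.157e-02]  ψ = [3, 3, 0, 3]  (obs o_1=1)
t=2: δ = [3.617e-04, 1.085e-03, 2.930e-03, 7.234e-04]  ψ = [1, 1, 2, 1]  (obs o_2=1)
t=3: δ = [4.070e-05, 1.221e-04, 5.087e-04, 1.221e-04]  ψ = [2, 2, 2, 2]  (obs o_3=1)
t=4: δ = [4.946e-05, 1.413e-05, 7.066e-05, 5.299e-05]  ψ = [2, 2, 2, 2]  (obs o_4=2)
backtrack: best end state = 2; path = [0, 2, 2, 2, 2]

path = [0, 2, 2, 2, 2]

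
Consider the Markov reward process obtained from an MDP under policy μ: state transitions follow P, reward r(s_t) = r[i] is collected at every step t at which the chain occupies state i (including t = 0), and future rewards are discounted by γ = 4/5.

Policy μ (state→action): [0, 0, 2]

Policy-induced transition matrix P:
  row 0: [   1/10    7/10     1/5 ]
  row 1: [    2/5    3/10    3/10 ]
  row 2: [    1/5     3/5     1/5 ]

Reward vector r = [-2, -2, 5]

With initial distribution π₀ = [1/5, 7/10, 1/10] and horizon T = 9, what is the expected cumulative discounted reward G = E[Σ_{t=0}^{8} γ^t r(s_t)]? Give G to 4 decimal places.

t=0: π = [0.2000, 0.7000, 0.1000], E[r] = -1.3000, γ^t·E[r] = -1.300000, running G = -1.300000
t=1: π = [0.3200, 0.4100, 0.2700], E[r] = -0.1100, γ^t·E[r] = -0.088000, running G = -1.388000
t=2: π = [0.2500, 0.5090, 0.2410], E[r] = -0.3130, γ^t·E[r] = -0.200320, running G = -1.588320
t=3: π = [0.2768, 0.4723, 0.2509], E[r] = -0.2437, γ^t·E[r] = -0.124774, running G = -1.713094
t=4: π = [0.2668, 0.4860, 0.2472], E[r] = -0.2694, γ^t·E[r] = -0.110342, running G = -1.823437
t=5: π = [0.2705, 0.4809, 0.2486], E[r] = -0.2598, γ^t·E[r] = -0.085134, running G = -1.908570
t=6: π = [0.2691, 0.4828, 0.2481], E[r] = -0.2634, γ^t·E[r] = -0.069044, running G = -1.977614
t=7: π = [0.2696, 0.4821, 0.2483], E[r] = -0.2620, γ^t·E[r] = -0.054956, running G = -2.032570
t=8: π = [0.2695, 0.4823, 0.2482], E[r] = -0.2625, γ^t·E[r] = -0.044048, running G = -2.076618

G = -2.0766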